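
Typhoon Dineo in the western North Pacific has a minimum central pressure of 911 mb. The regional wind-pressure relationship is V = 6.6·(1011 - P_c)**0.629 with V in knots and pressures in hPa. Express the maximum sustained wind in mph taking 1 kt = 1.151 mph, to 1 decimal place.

137.6 mph

ΔP = 1011 − 911 = 100 mb.
V ≈ 6.6 × 100^0.629 = 6.6 × 18.113 ≈ 119.548 kt.
119.548 × 1.151 ≈ 137.60 mph → 137.6 mph.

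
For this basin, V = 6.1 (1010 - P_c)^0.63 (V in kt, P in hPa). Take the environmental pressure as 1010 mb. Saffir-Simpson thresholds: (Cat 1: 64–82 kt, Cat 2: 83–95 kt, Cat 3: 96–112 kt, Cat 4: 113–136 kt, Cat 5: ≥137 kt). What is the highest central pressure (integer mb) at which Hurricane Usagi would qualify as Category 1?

Category 1 begins at V = 64 kt.
Required ΔP = (64/6.1)^(1/0.63) = 10.492^1.587 ≈ 41.73 mb.
P_c ≤ 1010 − 41.73 = 968.27, so the highest integer P_c is 968 mb.

968 mb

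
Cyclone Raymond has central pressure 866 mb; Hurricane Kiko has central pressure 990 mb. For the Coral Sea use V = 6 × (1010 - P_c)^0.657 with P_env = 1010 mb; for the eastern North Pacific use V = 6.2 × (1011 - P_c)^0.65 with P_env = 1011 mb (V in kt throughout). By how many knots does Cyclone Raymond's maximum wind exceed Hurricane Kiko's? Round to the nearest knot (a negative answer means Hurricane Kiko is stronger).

Cyclone Raymond: ΔP = 144; V ≈ 6 × 144^0.657 ≈ 157.11 kt.
Hurricane Kiko: ΔP = 21; V ≈ 6.2 × 21^0.65 ≈ 44.86 kt.
Difference ≈ 157.11 − 44.86 = 112.25 → 112 kt.

112 kt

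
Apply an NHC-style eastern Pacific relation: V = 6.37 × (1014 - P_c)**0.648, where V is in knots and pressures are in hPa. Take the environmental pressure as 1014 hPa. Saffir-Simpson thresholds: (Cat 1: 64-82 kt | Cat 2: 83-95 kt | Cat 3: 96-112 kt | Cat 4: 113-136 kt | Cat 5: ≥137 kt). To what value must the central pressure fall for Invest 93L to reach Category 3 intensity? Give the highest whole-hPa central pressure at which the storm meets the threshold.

948 hPa

Category 3 begins at V = 96 kt.
Required ΔP = (96/6.37)^(1/0.648) = 15.071^1.543 ≈ 65.78 hPa.
P_c ≤ 1014 − 65.78 = 948.22, so the highest integer P_c is 948 hPa.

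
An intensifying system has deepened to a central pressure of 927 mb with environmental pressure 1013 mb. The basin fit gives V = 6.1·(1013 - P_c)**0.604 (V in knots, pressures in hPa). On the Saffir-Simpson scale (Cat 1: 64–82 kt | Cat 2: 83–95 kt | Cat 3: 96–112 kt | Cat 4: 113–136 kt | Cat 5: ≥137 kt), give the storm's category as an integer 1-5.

ΔP = 1013 − 927 = 86 mb.
V ≈ 6.1 × 86^0.604 = 6.1 × 14.74 ≈ 90 kt.
90 kt falls in the Category 2 band.

2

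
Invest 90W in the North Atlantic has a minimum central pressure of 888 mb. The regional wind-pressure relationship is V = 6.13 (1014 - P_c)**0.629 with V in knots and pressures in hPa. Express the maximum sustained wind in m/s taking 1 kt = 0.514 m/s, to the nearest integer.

66 m/s

ΔP = 1014 − 888 = 126 mb.
V ≈ 6.13 × 126^0.629 = 6.13 × 20.948 ≈ 128.408 kt.
128.408 × 0.514 ≈ 66.00 m/s → 66 m/s.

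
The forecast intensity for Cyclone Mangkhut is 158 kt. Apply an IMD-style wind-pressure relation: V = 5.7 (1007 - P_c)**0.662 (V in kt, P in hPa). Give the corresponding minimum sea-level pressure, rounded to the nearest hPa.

ΔP = (V / 5.7)^(1/0.662) = (158/5.7)^1.511.
158/5.7 = 27.719; 27.719^1.511 ≈ 151.16 hPa.
P_c = 1007 − 151.16 = 855.84 ≈ 856 hPa.

856 hPa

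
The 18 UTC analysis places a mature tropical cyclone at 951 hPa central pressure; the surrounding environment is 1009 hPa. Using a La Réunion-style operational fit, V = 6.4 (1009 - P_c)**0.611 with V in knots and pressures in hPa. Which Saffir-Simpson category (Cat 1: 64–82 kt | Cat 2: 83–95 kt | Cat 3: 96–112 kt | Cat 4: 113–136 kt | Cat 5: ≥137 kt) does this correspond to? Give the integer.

1

ΔP = 1009 − 951 = 58 hPa.
V ≈ 6.4 × 58^0.611 = 6.4 × 11.95 ≈ 76 kt.
76 kt falls in the Category 1 band.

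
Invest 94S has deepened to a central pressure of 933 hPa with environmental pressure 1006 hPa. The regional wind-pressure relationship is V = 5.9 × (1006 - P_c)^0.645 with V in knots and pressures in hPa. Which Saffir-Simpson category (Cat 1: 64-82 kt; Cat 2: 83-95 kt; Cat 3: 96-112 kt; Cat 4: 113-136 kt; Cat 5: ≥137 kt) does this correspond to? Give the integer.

ΔP = 1006 − 933 = 73 hPa.
V ≈ 5.9 × 73^0.645 = 5.9 × 15.92 ≈ 94 kt.
94 kt falls in the Category 2 band.

2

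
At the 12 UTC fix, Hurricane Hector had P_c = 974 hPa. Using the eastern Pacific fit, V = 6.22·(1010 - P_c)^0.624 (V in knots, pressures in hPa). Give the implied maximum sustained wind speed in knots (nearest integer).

ΔP = 1010 − 974 = 36 hPa.
36^0.624 ≈ 9.357.
V ≈ 6.22 × 9.357 ≈ 58.2 kt.

58 kt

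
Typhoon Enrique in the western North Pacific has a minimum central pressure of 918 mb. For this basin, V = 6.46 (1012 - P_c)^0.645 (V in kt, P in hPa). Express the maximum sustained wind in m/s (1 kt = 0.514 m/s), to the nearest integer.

62 m/s

ΔP = 1012 − 918 = 94 mb.
V ≈ 6.46 × 94^0.645 = 6.46 × 18.736 ≈ 121.032 kt.
121.032 × 0.514 ≈ 62.21 m/s → 62 m/s.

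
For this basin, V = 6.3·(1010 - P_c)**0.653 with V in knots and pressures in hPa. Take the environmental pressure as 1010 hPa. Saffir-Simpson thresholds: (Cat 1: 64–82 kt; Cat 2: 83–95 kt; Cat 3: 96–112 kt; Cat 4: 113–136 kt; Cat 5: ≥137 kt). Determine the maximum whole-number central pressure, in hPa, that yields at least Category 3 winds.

Category 3 begins at V = 96 kt.
Required ΔP = (96/6.3)^(1/0.653) = 15.238^1.531 ≈ 64.79 hPa.
P_c ≤ 1010 − 64.79 = 945.21, so the highest integer P_c is 945 hPa.

945 hPa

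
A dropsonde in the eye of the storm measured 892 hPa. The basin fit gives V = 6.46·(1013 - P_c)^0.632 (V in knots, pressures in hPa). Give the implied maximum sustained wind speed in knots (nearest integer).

134 kt

ΔP = 1013 − 892 = 121 hPa.
121^0.632 ≈ 20.717.
V ≈ 6.46 × 20.717 ≈ 133.8 kt.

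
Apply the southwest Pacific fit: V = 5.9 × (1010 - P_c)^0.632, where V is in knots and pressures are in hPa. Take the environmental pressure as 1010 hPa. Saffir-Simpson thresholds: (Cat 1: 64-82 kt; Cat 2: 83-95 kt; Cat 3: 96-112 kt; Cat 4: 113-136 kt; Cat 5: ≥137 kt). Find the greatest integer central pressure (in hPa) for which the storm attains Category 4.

Category 4 begins at V = 113 kt.
Required ΔP = (113/5.9)^(1/0.632) = 19.153^1.582 ≈ 106.87 hPa.
P_c ≤ 1010 − 106.87 = 903.13, so the highest integer P_c is 903 hPa.

903 hPa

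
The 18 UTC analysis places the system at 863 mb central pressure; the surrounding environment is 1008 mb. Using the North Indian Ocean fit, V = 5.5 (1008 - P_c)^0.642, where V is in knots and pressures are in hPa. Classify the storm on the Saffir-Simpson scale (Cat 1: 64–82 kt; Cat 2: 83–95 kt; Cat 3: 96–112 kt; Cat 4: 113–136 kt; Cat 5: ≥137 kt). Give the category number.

4

ΔP = 1008 − 863 = 145 mb.
V ≈ 5.5 × 145^0.642 = 5.5 × 24.41 ≈ 134 kt.
134 kt falls in the Category 4 band.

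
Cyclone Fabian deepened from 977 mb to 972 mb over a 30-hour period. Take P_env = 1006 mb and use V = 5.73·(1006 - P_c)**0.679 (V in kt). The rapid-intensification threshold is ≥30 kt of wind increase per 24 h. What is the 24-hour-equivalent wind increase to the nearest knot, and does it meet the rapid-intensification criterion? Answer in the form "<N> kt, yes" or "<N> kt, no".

V₁: ΔP = 29, V ≈ 5.73 × 29^0.679 ≈ 56.38 kt.
V₂: ΔP = 34, V ≈ 5.73 × 34^0.679 ≈ 62.81 kt.
ΔV over 30 h = 6.43 kt → 24 h equivalent = 6.43 × 24/30 ≈ 5.14 kt.
5 kt < 30 kt ⇒ not rapid intensification.

5 kt, no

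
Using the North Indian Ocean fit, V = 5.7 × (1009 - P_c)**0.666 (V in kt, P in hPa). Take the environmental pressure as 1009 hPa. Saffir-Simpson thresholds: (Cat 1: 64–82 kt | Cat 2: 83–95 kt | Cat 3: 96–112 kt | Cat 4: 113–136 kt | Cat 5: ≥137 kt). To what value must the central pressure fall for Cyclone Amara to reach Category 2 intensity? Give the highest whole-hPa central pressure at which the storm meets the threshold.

953 hPa

Category 2 begins at V = 83 kt.
Required ΔP = (83/5.7)^(1/0.666) = 14.561^1.502 ≈ 55.79 hPa.
P_c ≤ 1009 − 55.79 = 953.21, so the highest integer P_c is 953 hPa.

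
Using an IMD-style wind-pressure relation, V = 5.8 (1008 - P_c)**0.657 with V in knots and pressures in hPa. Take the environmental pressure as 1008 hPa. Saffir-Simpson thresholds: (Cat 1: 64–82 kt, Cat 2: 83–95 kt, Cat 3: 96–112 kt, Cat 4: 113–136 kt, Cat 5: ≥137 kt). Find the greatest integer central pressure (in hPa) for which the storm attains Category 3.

Category 3 begins at V = 96 kt.
Required ΔP = (96/5.8)^(1/0.657) = 16.552^1.522 ≈ 71.64 hPa.
P_c ≤ 1008 − 71.64 = 936.36, so the highest integer P_c is 936 hPa.

936 hPa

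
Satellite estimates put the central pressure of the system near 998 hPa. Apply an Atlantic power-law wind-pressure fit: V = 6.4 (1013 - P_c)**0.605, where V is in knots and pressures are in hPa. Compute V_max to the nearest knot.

ΔP = 1013 − 998 = 15 hPa.
15^0.605 ≈ 5.147.
V ≈ 6.4 × 5.147 ≈ 32.9 kt.

33 kt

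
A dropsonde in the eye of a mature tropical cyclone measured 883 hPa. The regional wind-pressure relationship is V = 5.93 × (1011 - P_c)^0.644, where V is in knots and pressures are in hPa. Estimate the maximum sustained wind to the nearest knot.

135 kt

ΔP = 1011 − 883 = 128 hPa.
128^0.644 ≈ 22.753.
V ≈ 5.93 × 22.753 ≈ 134.9 kt.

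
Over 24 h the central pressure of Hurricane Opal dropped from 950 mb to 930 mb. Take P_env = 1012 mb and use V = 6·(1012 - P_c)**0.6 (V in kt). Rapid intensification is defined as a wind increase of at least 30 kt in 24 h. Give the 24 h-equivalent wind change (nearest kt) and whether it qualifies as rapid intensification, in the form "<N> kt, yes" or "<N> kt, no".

13 kt, no

V₁: ΔP = 62, V ≈ 6 × 62^0.6 ≈ 71.38 kt.
V₂: ΔP = 82, V ≈ 6 × 82^0.6 ≈ 84.42 kt.
ΔV over 24 h = 13.04 kt → 24 h equivalent = 13.04 × 24/24 ≈ 13.04 kt.
13 kt < 30 kt ⇒ not rapid intensification.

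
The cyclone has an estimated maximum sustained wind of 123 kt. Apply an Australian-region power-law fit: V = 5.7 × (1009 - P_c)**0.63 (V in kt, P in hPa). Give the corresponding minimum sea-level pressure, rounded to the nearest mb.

878 mb

ΔP = (V / 5.7)^(1/0.63) = (123/5.7)^1.587.
123/5.7 = 21.579; 21.579^1.587 ≈ 131.07 mb.
P_c = 1009 − 131.07 = 877.93 ≈ 878 mb.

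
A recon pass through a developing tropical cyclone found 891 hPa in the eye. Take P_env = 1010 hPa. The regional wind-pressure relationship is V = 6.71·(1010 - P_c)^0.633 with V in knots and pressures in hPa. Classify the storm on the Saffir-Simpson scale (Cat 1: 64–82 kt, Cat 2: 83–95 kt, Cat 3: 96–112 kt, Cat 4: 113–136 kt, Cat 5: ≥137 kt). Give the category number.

ΔP = 1010 − 891 = 119 hPa.
V ≈ 6.71 × 119^0.633 = 6.71 × 20.60 ≈ 138 kt.
138 kt falls in the Category 5 band.

5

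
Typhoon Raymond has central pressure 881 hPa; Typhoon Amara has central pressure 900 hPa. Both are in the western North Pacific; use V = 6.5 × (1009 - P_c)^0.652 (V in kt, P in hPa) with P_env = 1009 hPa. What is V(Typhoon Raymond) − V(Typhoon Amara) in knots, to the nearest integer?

15 kt

Typhoon Raymond: ΔP = 128; V ≈ 6.5 × 128^0.652 ≈ 153.75 kt.
Typhoon Amara: ΔP = 109; V ≈ 6.5 × 109^0.652 ≈ 138.46 kt.
Difference ≈ 153.75 − 138.46 = 15.29 → 15 kt.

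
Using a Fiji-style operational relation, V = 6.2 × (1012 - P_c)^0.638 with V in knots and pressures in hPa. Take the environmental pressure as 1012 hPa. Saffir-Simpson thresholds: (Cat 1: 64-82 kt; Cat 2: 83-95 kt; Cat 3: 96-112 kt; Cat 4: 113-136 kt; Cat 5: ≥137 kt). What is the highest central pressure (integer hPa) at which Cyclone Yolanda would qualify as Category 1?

Category 1 begins at V = 64 kt.
Required ΔP = (64/6.2)^(1/0.638) = 10.323^1.567 ≈ 38.82 hPa.
P_c ≤ 1012 − 38.82 = 973.18, so the highest integer P_c is 973 hPa.

973 hPa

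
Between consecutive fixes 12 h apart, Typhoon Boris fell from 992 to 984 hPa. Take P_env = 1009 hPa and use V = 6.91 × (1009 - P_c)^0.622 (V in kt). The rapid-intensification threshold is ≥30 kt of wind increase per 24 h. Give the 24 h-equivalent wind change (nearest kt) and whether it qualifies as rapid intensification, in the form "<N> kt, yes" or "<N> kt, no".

22 kt, no

V₁: ΔP = 17, V ≈ 6.91 × 17^0.622 ≈ 40.25 kt.
V₂: ΔP = 25, V ≈ 6.91 × 25^0.622 ≈ 51.17 kt.
ΔV over 12 h = 10.92 kt → 24 h equivalent = 10.92 × 24/12 ≈ 21.84 kt.
22 kt < 30 kt ⇒ not rapid intensification.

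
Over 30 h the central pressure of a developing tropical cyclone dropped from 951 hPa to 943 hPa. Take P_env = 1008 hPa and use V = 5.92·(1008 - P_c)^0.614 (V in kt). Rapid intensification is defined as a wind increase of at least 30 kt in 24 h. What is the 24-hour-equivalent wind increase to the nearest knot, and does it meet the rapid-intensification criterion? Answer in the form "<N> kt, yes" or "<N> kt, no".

5 kt, no

V₁: ΔP = 57, V ≈ 5.92 × 57^0.614 ≈ 70.86 kt.
V₂: ΔP = 65, V ≈ 5.92 × 65^0.614 ≈ 76.82 kt.
ΔV over 30 h = 5.96 kt → 24 h equivalent = 5.96 × 24/30 ≈ 4.77 kt.
5 kt < 30 kt ⇒ not rapid intensification.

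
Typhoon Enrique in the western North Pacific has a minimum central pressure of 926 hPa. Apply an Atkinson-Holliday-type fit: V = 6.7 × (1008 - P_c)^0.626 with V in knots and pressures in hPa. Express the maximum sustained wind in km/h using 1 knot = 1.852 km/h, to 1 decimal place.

ΔP = 1008 − 926 = 82 hPa.
V ≈ 6.7 × 82^0.626 = 6.7 × 15.778 ≈ 105.712 kt.
105.712 × 1.852 ≈ 195.78 km/h → 195.8 km/h.

195.8 km/h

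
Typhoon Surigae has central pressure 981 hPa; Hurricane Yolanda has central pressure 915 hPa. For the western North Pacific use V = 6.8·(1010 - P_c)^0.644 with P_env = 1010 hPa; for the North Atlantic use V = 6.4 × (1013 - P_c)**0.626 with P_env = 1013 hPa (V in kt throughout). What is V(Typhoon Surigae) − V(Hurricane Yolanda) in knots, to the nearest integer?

-53 kt

Typhoon Surigae: ΔP = 29; V ≈ 6.8 × 29^0.644 ≈ 59.47 kt.
Hurricane Yolanda: ΔP = 98; V ≈ 6.4 × 98^0.626 ≈ 112.90 kt.
Difference ≈ 59.47 − 112.90 = -53.43 → -53 kt.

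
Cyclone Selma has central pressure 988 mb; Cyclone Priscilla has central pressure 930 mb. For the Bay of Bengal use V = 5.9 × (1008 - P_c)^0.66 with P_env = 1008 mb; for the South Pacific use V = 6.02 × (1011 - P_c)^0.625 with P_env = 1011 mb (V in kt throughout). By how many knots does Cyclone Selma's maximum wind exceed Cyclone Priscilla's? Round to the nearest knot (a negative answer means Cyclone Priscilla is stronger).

-51 kt

Cyclone Selma: ΔP = 20; V ≈ 5.9 × 20^0.66 ≈ 42.61 kt.
Cyclone Priscilla: ΔP = 81; V ≈ 6.02 × 81^0.625 ≈ 93.84 kt.
Difference ≈ 42.61 − 93.84 = -51.23 → -51 kt.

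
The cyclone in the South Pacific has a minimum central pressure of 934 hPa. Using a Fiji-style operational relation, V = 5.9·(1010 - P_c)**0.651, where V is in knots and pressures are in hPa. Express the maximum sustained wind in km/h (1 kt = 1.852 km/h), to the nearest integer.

183 km/h

ΔP = 1010 − 934 = 76 hPa.
V ≈ 5.9 × 76^0.651 = 5.9 × 16.765 ≈ 98.915 kt.
98.915 × 1.852 ≈ 183.19 km/h → 183 km/h.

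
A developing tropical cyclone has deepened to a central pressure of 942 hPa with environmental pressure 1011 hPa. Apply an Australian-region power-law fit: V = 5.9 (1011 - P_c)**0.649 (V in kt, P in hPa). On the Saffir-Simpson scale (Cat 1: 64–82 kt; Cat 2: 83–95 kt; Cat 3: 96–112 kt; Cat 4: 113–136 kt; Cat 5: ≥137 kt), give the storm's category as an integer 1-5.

ΔP = 1011 − 942 = 69 hPa.
V ≈ 5.9 × 69^0.649 = 5.9 × 15.61 ≈ 92 kt.
92 kt falls in the Category 2 band.

2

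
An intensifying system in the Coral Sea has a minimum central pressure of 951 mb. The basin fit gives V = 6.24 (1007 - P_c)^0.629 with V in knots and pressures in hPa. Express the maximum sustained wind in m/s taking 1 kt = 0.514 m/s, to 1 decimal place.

ΔP = 1007 − 951 = 56 mb.
V ≈ 6.24 × 56^0.629 = 6.24 × 12.578 ≈ 78.486 kt.
78.486 × 0.514 ≈ 40.34 m/s → 40.3 m/s.

40.3 m/s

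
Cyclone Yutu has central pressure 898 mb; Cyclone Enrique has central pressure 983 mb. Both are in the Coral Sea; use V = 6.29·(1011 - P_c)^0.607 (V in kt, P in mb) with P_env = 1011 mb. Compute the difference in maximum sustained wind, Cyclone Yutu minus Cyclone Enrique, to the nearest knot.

63 kt

Cyclone Yutu: ΔP = 113; V ≈ 6.29 × 113^0.607 ≈ 110.88 kt.
Cyclone Enrique: ΔP = 28; V ≈ 6.29 × 28^0.607 ≈ 47.54 kt.
Difference ≈ 110.88 − 47.54 = 63.34 → 63 kt.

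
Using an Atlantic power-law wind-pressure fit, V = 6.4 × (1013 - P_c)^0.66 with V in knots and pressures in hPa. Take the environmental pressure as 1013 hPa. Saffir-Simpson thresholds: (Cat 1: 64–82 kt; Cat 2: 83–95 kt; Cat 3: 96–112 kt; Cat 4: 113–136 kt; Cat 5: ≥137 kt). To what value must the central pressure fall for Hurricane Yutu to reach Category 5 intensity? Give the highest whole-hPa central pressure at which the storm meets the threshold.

Category 5 begins at V = 137 kt.
Required ΔP = (137/6.4)^(1/0.66) = 21.406^1.515 ≈ 103.75 hPa.
P_c ≤ 1013 − 103.75 = 909.25, so the highest integer P_c is 909 hPa.

909 hPa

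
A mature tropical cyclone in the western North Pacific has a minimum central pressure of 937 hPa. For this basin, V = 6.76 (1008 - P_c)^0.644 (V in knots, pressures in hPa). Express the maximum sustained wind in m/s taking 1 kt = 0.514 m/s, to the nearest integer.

54 m/s

ΔP = 1008 − 937 = 71 hPa.
V ≈ 6.76 × 71^0.644 = 6.76 × 15.567 ≈ 105.234 kt.
105.234 × 0.514 ≈ 54.09 m/s → 54 m/s.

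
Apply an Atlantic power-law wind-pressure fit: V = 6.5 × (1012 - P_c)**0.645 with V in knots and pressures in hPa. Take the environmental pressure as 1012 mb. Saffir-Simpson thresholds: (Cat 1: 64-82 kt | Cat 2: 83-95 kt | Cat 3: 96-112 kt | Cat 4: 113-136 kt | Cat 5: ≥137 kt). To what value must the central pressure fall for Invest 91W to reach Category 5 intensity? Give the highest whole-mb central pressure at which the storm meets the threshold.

899 mb

Category 5 begins at V = 137 kt.
Required ΔP = (137/6.5)^(1/0.645) = 21.077^1.550 ≈ 112.83 mb.
P_c ≤ 1012 − 112.83 = 899.17, so the highest integer P_c is 899 mb.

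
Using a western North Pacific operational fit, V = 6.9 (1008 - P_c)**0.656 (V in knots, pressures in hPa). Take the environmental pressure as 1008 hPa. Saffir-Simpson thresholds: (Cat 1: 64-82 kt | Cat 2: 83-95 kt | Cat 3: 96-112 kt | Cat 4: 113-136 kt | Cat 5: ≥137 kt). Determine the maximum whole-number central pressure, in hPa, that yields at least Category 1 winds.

978 hPa

Category 1 begins at V = 64 kt.
Required ΔP = (64/6.9)^(1/0.656) = 9.275^1.524 ≈ 29.83 hPa.
P_c ≤ 1008 − 29.83 = 978.17, so the highest integer P_c is 978 hPa.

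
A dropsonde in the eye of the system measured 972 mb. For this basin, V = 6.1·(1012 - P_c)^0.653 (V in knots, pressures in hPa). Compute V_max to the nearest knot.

68 kt

ΔP = 1012 − 972 = 40 mb.
40^0.653 ≈ 11.121.
V ≈ 6.1 × 11.121 ≈ 67.8 kt.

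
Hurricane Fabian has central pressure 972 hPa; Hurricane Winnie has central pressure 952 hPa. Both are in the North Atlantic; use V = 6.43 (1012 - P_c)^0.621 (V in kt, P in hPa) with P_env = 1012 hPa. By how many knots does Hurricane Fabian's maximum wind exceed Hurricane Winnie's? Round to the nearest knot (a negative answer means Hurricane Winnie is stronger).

Hurricane Fabian: ΔP = 40; V ≈ 6.43 × 40^0.621 ≈ 63.55 kt.
Hurricane Winnie: ΔP = 60; V ≈ 6.43 × 60^0.621 ≈ 81.74 kt.
Difference ≈ 63.55 − 81.74 = -18.19 → -18 kt.

-18 kt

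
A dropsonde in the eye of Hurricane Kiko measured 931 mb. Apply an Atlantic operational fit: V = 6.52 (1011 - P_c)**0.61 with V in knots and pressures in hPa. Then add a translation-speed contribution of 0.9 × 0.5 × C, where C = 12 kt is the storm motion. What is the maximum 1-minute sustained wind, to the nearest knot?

ΔP = 1011 − 931 = 80 mb.
80^0.61 ≈ 14.484.
V ≈ 6.52 × 14.484 ≈ 94.4 kt.
Translation term: 0.9 × 0.5 × 12 = 5.4 kt.
Corrected V ≈ 99.8 kt → 100 kt.

100 kt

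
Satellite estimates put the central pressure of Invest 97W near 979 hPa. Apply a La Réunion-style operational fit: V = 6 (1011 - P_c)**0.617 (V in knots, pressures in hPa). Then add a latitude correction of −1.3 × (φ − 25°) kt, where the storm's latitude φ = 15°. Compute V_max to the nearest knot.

ΔP = 1011 − 979 = 32 hPa.
32^0.617 ≈ 8.486.
V ≈ 6 × 8.486 ≈ 50.9 kt.
Latitude correction: −1.3 × (15 − 25) = 13 kt.
Corrected V ≈ 63.9 kt → 64 kt.

64 kt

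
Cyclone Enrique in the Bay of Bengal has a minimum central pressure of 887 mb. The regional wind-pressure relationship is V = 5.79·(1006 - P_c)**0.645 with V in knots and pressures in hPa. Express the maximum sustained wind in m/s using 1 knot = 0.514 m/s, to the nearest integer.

ΔP = 1006 − 887 = 119 mb.
V ≈ 5.79 × 119^0.645 = 5.79 × 21.814 ≈ 126.301 kt.
126.301 × 0.514 ≈ 64.92 m/s → 65 m/s.

65 m/s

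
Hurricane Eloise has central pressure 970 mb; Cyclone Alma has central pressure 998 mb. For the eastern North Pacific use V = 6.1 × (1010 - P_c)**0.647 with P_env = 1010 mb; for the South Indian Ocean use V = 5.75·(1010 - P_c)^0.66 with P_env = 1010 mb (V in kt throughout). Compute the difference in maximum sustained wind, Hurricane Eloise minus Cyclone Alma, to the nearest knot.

Hurricane Eloise: ΔP = 40; V ≈ 6.1 × 40^0.647 ≈ 66.35 kt.
Cyclone Alma: ΔP = 12; V ≈ 5.75 × 12^0.66 ≈ 29.64 kt.
Difference ≈ 66.35 − 29.64 = 36.71 → 37 kt.

37 kt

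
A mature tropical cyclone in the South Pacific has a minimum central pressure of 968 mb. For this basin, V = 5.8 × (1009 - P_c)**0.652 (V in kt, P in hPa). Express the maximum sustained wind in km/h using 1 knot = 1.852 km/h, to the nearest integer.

ΔP = 1009 − 968 = 41 mb.
V ≈ 5.8 × 41^0.652 = 5.8 × 11.260 ≈ 65.308 kt.
65.308 × 1.852 ≈ 120.95 km/h → 121 km/h.

121 km/h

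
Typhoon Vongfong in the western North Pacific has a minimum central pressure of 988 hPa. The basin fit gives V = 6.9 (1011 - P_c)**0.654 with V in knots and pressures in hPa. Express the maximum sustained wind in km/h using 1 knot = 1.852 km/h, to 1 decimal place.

99.3 km/h

ΔP = 1011 − 988 = 23 hPa.
V ≈ 6.9 × 23^0.654 = 6.9 × 7.773 ≈ 53.631 kt.
53.631 × 1.852 ≈ 99.33 km/h → 99.3 km/h.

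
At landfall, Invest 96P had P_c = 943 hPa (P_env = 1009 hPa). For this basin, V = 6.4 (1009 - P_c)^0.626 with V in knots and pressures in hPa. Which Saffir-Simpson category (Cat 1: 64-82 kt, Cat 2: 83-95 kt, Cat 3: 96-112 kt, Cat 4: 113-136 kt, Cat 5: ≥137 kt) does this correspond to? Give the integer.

2

ΔP = 1009 − 943 = 66 hPa.
V ≈ 6.4 × 66^0.626 = 6.4 × 13.77 ≈ 88 kt.
88 kt falls in the Category 2 band.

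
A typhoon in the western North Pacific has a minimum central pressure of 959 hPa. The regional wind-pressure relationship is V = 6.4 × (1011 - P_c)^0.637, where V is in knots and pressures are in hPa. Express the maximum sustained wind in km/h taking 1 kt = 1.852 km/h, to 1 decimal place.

146.9 km/h

ΔP = 1011 − 959 = 52 hPa.
V ≈ 6.4 × 52^0.637 = 6.4 × 12.391 ≈ 79.300 kt.
79.300 × 1.852 ≈ 146.86 km/h → 146.9 km/h.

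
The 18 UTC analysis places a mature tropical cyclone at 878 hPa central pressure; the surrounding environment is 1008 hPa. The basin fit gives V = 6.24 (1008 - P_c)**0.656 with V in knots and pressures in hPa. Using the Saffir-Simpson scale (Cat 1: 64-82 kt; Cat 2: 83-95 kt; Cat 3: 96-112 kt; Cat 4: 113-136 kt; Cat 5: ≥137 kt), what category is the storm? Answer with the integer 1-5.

5

ΔP = 1008 − 878 = 130 hPa.
V ≈ 6.24 × 130^0.656 = 6.24 × 24.36 ≈ 152 kt.
152 kt falls in the Category 5 band.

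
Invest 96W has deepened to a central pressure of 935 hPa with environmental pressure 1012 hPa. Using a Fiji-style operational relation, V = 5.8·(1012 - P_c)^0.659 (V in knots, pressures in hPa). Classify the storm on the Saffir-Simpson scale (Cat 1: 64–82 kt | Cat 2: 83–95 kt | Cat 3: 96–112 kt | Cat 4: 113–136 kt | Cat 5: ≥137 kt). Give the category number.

3

ΔP = 1012 − 935 = 77 hPa.
V ≈ 5.8 × 77^0.659 = 5.8 × 17.51 ≈ 102 kt.
102 kt falls in the Category 3 band.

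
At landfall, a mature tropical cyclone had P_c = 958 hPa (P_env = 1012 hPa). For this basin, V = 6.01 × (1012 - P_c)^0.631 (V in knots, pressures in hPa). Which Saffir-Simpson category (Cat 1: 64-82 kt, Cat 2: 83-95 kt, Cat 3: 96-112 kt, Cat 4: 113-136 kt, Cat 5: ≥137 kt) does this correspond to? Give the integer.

ΔP = 1012 − 958 = 54 hPa.
V ≈ 6.01 × 54^0.631 = 6.01 × 12.39 ≈ 74 kt.
74 kt falls in the Category 1 band.

1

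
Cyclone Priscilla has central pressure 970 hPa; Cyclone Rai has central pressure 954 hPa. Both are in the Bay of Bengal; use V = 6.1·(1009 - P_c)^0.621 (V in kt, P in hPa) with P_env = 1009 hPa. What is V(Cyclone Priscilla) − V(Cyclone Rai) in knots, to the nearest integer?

-14 kt

Cyclone Priscilla: ΔP = 39; V ≈ 6.1 × 39^0.621 ≈ 59.34 kt.
Cyclone Rai: ΔP = 55; V ≈ 6.1 × 55^0.621 ≈ 73.47 kt.
Difference ≈ 59.34 − 73.47 = -14.13 → -14 kt.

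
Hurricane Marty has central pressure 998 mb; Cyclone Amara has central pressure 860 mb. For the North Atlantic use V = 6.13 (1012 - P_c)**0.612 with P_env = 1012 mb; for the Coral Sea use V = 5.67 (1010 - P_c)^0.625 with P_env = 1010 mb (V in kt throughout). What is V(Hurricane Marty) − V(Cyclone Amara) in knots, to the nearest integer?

Hurricane Marty: ΔP = 14; V ≈ 6.13 × 14^0.612 ≈ 30.82 kt.
Cyclone Amara: ΔP = 150; V ≈ 5.67 × 150^0.625 ≈ 129.91 kt.
Difference ≈ 30.82 − 129.91 = -99.09 → -99 kt.

-99 kt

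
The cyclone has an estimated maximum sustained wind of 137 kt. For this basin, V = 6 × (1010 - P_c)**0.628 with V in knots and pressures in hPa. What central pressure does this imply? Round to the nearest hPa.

ΔP = (V / 6)^(1/0.628) = (137/6)^1.592.
137/6 = 22.833; 22.833^1.592 ≈ 145.66 hPa.
P_c = 1010 − 145.66 = 864.34 ≈ 864 hPa.

864 hPa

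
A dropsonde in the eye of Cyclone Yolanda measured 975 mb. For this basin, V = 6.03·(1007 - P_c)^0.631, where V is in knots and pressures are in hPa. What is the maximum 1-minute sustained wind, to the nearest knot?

54 kt

ΔP = 1007 − 975 = 32 mb.
32^0.631 ≈ 8.907.
V ≈ 6.03 × 8.907 ≈ 53.7 kt.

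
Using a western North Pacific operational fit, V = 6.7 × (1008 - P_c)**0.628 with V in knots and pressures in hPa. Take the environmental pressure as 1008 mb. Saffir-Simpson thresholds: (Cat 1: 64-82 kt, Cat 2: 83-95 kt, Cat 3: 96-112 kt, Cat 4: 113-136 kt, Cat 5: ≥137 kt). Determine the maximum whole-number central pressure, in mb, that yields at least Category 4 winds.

Category 4 begins at V = 113 kt.
Required ΔP = (113/6.7)^(1/0.628) = 16.866^1.592 ≈ 89.91 mb.
P_c ≤ 1008 − 89.91 = 918.09, so the highest integer P_c is 918 mb.

918 mb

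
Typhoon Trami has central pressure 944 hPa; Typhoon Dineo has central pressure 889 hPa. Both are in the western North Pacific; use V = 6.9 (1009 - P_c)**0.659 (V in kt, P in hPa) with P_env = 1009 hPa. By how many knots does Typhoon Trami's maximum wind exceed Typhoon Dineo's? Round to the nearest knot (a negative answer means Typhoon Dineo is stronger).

Typhoon Trami: ΔP = 65; V ≈ 6.9 × 65^0.659 ≈ 108.03 kt.
Typhoon Dineo: ΔP = 120; V ≈ 6.9 × 120^0.659 ≈ 161.82 kt.
Difference ≈ 108.03 − 161.82 = -53.79 → -54 kt.

-54 kt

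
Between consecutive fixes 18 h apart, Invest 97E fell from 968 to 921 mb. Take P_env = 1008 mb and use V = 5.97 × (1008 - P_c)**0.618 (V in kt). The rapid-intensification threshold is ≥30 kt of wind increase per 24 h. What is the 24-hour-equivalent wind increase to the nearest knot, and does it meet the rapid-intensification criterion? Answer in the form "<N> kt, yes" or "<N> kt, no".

48 kt, yes

V₁: ΔP = 40, V ≈ 5.97 × 40^0.618 ≈ 58.35 kt.
V₂: ΔP = 87, V ≈ 5.97 × 87^0.618 ≈ 94.32 kt.
ΔV over 18 h = 35.97 kt → 24 h equivalent = 35.97 × 24/18 ≈ 47.96 kt.
48 kt ≥ 30 kt ⇒ rapid intensification.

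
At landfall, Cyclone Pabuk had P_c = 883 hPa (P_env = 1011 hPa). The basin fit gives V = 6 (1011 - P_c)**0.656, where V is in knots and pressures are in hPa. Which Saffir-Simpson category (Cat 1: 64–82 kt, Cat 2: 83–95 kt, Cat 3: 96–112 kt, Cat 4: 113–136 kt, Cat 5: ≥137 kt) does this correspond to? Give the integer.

5

ΔP = 1011 − 883 = 128 hPa.
V ≈ 6 × 128^0.656 = 6 × 24.12 ≈ 145 kt.
145 kt falls in the Category 5 band.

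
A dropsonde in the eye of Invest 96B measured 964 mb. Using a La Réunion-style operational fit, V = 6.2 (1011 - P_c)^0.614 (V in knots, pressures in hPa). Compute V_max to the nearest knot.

66 kt

ΔP = 1011 − 964 = 47 mb.
47^0.614 ≈ 10.633.
V ≈ 6.2 × 10.633 ≈ 65.9 kt.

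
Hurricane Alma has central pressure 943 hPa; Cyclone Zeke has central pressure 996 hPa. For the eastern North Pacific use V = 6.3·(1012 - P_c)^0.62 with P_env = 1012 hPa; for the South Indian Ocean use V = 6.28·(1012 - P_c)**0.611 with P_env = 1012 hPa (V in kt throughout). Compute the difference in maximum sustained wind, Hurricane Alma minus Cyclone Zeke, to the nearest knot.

Hurricane Alma: ΔP = 69; V ≈ 6.3 × 69^0.62 ≈ 86.98 kt.
Cyclone Zeke: ΔP = 16; V ≈ 6.28 × 16^0.611 ≈ 34.17 kt.
Difference ≈ 86.98 − 34.17 = 52.81 → 53 kt.

53 kt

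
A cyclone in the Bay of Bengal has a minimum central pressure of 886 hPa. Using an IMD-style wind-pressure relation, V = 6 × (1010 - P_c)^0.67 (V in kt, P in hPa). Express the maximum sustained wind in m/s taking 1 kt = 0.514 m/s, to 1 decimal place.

77.9 m/s

ΔP = 1010 − 886 = 124 hPa.
V ≈ 6 × 124^0.67 = 6 × 25.269 ≈ 151.616 kt.
151.616 × 0.514 ≈ 77.93 m/s → 77.9 m/s.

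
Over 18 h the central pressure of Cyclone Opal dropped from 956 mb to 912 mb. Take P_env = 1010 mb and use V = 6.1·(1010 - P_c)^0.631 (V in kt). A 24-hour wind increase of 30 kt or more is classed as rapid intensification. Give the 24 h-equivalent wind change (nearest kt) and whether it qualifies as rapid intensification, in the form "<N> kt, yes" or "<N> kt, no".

V₁: ΔP = 54, V ≈ 6.1 × 54^0.631 ≈ 75.59 kt.
V₂: ΔP = 98, V ≈ 6.1 × 98^0.631 ≈ 110.10 kt.
ΔV over 18 h = 34.51 kt → 24 h equivalent = 34.51 × 24/18 ≈ 46.01 kt.
46 kt ≥ 30 kt ⇒ rapid intensification.

46 kt, yes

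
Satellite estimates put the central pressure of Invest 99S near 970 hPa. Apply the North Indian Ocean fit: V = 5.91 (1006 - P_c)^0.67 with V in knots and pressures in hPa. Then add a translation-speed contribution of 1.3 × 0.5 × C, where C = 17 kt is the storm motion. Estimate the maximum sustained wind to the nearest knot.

76 kt

ΔP = 1006 − 970 = 36 hPa.
36^0.67 ≈ 11.034.
V ≈ 5.91 × 11.034 ≈ 65.2 kt.
Translation term: 1.3 × 0.5 × 17 = 11.05 kt.
Corrected V ≈ 76.25 kt → 76 kt.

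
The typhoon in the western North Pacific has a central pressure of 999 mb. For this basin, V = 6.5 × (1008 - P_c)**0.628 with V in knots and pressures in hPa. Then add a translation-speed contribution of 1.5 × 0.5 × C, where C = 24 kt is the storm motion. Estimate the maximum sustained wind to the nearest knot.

44 kt

ΔP = 1008 − 999 = 9 mb.
9^0.628 ≈ 3.974.
V ≈ 6.5 × 3.974 ≈ 25.8 kt.
Translation term: 1.5 × 0.5 × 24 = 18 kt.
Corrected V ≈ 43.8 kt → 44 kt.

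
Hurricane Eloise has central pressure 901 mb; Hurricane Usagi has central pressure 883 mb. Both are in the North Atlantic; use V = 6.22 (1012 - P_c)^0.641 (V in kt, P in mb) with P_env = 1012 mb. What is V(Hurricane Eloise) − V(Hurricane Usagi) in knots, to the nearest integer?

-13 kt

Hurricane Eloise: ΔP = 111; V ≈ 6.22 × 111^0.641 ≈ 127.30 kt.
Hurricane Usagi: ΔP = 129; V ≈ 6.22 × 129^0.641 ≈ 140.18 kt.
Difference ≈ 127.30 − 140.18 = -12.88 → -13 kt.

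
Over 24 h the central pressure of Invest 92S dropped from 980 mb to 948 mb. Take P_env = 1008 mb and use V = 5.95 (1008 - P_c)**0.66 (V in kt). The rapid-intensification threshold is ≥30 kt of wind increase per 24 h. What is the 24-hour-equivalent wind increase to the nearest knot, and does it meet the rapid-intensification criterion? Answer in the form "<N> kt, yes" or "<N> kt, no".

35 kt, yes

V₁: ΔP = 28, V ≈ 5.95 × 28^0.66 ≈ 53.66 kt.
V₂: ΔP = 60, V ≈ 5.95 × 60^0.66 ≈ 88.74 kt.
ΔV over 24 h = 35.08 kt → 24 h equivalent = 35.08 × 24/24 ≈ 35.08 kt.
35 kt ≥ 30 kt ⇒ rapid intensification.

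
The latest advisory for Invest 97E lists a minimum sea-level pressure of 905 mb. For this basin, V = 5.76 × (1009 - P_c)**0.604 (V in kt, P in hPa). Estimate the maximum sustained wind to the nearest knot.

ΔP = 1009 − 905 = 104 mb.
104^0.604 ≈ 16.531.
V ≈ 5.76 × 16.531 ≈ 95.2 kt.

95 kt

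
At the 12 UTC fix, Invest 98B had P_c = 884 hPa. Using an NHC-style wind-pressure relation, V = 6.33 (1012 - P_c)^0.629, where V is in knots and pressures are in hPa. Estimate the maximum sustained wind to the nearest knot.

134 kt

ΔP = 1012 − 884 = 128 hPa.
128^0.629 ≈ 21.156.
V ≈ 6.33 × 21.156 ≈ 133.9 kt.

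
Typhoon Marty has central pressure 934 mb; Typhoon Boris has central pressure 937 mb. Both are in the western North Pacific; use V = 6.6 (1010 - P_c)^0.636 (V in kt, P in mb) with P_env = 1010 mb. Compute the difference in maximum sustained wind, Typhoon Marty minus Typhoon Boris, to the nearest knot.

3 kt

Typhoon Marty: ΔP = 76; V ≈ 6.6 × 76^0.636 ≈ 103.69 kt.
Typhoon Boris: ΔP = 73; V ≈ 6.6 × 73^0.636 ≈ 101.07 kt.
Difference ≈ 103.69 − 101.07 = 2.62 → 3 kt.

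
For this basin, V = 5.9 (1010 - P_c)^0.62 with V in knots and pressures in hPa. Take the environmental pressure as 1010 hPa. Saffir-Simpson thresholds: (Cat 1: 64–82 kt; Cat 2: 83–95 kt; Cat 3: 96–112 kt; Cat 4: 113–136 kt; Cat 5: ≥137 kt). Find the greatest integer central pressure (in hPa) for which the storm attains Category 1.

963 hPa

Category 1 begins at V = 64 kt.
Required ΔP = (64/5.9)^(1/0.62) = 10.847^1.613 ≈ 46.76 hPa.
P_c ≤ 1010 − 46.76 = 963.24, so the highest integer P_c is 963 hPa.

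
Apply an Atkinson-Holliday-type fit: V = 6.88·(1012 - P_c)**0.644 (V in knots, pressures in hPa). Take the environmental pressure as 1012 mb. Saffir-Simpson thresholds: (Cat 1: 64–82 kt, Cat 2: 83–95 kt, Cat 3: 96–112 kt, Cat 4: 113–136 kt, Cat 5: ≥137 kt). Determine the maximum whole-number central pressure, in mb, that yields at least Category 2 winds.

Category 2 begins at V = 83 kt.
Required ΔP = (83/6.88)^(1/0.644) = 12.064^1.553 ≈ 47.79 mb.
P_c ≤ 1012 − 47.79 = 964.21, so the highest integer P_c is 964 mb.

964 mb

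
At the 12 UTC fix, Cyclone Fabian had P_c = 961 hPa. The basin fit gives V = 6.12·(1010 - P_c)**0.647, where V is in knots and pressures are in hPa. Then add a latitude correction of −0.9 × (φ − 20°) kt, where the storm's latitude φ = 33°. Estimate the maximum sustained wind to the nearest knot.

ΔP = 1010 − 961 = 49 hPa.
49^0.647 ≈ 12.404.
V ≈ 6.12 × 12.404 ≈ 75.9 kt.
Latitude correction: −0.9 × (33 − 20) = -11.7 kt.
Corrected V ≈ 64.2 kt → 64 kt.

64 kt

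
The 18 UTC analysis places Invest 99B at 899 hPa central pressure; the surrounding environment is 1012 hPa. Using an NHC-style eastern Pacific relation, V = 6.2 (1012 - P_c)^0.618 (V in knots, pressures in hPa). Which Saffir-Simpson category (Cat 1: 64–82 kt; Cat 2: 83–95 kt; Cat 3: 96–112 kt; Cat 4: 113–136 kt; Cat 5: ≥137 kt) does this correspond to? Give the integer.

ΔP = 1012 − 899 = 113 hPa.
V ≈ 6.2 × 113^0.618 = 6.2 × 18.57 ≈ 115 kt.
115 kt falls in the Category 4 band.

4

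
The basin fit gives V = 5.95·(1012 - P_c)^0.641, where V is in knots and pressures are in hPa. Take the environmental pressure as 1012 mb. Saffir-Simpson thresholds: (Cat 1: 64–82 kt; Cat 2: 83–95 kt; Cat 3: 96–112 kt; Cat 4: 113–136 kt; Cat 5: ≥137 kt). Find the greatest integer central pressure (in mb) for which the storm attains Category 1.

Category 1 begins at V = 64 kt.
Required ΔP = (64/5.95)^(1/0.641) = 10.756^1.560 ≈ 40.69 mb.
P_c ≤ 1012 − 40.69 = 971.31, so the highest integer P_c is 971 mb.

971 mb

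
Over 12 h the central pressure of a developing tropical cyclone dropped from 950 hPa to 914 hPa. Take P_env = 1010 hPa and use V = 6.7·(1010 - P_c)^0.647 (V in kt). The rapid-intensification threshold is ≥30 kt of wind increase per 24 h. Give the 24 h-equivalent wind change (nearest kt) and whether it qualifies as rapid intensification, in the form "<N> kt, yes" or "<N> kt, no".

V₁: ΔP = 60, V ≈ 6.7 × 60^0.647 ≈ 94.74 kt.
V₂: ΔP = 96, V ≈ 6.7 × 96^0.647 ≈ 128.41 kt.
ΔV over 12 h = 33.67 kt → 24 h equivalent = 33.67 × 24/12 ≈ 67.34 kt.
67 kt ≥ 30 kt ⇒ rapid intensification.

67 kt, yes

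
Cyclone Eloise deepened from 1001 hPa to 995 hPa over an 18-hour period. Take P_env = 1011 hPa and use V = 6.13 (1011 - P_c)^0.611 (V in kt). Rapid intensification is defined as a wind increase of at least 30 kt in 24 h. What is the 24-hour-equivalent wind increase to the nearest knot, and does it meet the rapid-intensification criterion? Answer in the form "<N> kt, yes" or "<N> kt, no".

V₁: ΔP = 10, V ≈ 6.13 × 10^0.611 ≈ 25.03 kt.
V₂: ΔP = 16, V ≈ 6.13 × 16^0.611 ≈ 33.36 kt.
ΔV over 18 h = 8.33 kt → 24 h equivalent = 8.33 × 24/18 ≈ 11.11 kt.
11 kt < 30 kt ⇒ not rapid intensification.

11 kt, no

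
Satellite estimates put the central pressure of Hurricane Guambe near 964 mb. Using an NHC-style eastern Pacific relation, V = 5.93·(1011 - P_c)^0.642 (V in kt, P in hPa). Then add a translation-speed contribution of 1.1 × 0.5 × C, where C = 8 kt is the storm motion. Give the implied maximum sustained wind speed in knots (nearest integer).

ΔP = 1011 − 964 = 47 mb.
47^0.642 ≈ 11.844.
V ≈ 5.93 × 11.844 ≈ 70.2 kt.
Translation term: 1.1 × 0.5 × 8 = 4.4 kt.
Corrected V ≈ 74.6 kt → 75 kt.

75 kt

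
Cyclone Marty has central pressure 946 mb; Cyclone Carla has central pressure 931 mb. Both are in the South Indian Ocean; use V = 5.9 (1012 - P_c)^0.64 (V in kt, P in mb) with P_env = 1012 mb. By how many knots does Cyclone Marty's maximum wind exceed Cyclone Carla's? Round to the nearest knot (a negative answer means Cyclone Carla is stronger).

-12 kt

Cyclone Marty: ΔP = 66; V ≈ 5.9 × 66^0.64 ≈ 86.17 kt.
Cyclone Carla: ΔP = 81; V ≈ 5.9 × 81^0.64 ≈ 98.24 kt.
Difference ≈ 86.17 − 98.24 = -12.07 → -12 kt.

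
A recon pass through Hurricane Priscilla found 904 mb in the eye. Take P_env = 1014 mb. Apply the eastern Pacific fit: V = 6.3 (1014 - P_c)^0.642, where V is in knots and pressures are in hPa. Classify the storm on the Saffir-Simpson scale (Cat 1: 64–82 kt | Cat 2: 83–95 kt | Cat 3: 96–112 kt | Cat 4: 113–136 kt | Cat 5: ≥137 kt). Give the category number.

4

ΔP = 1014 − 904 = 110 mb.
V ≈ 6.3 × 110^0.642 = 6.3 × 20.44 ≈ 129 kt.
129 kt falls in the Category 4 band.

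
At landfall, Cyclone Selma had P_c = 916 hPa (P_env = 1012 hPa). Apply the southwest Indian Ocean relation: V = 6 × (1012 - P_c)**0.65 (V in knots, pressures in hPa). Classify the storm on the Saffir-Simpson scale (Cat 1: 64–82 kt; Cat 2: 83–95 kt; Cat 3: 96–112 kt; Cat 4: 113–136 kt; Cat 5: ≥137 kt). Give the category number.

ΔP = 1012 − 916 = 96 hPa.
V ≈ 6 × 96^0.65 = 6 × 19.43 ≈ 117 kt.
117 kt falls in the Category 4 band.

4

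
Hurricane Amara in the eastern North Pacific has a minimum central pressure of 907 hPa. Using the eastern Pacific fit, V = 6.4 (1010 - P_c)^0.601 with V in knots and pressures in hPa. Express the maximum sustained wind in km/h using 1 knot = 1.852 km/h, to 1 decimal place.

ΔP = 1010 − 907 = 103 hPa.
V ≈ 6.4 × 103^0.601 = 6.4 × 16.207 ≈ 103.728 kt.
103.728 × 1.852 ≈ 192.10 km/h → 192.1 km/h.

192.1 km/h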